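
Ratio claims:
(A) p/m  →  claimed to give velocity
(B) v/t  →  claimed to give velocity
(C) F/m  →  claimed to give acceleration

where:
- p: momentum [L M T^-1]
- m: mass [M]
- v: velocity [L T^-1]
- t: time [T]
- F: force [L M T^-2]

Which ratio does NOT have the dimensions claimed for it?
(B) v/t does not give velocity

(A) p/m: [L T^-1] = velocity [L T^-1] ✓
(B) v/t: [L T^-2] ≠ velocity [L T^-1] ✗
(C) F/m: [L T^-2] = acceleration [L T^-2] ✓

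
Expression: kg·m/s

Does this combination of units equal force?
No

The expression kg·m/s has dimensions [L M T^-1], but force has dimensions [L M T^-2].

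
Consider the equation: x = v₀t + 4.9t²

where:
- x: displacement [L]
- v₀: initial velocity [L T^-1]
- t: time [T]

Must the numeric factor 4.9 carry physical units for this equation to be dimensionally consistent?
Yes

x has dimensions [L], while t² alone has dimensions [T^2]. For the equation to balance, the factor 4.9 must carry dimensions [L T^-2] — it is a dimensional constant (a numerical value of a physical quantity with its units suppressed), not a pure number.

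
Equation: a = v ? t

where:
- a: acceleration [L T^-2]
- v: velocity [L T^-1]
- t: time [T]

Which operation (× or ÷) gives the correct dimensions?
division (÷): a = v ÷ t

a [L T^-2]; v [L T^-1]; t [T].
v × t → [L] ✗
v ÷ t → [L T^-2] ✓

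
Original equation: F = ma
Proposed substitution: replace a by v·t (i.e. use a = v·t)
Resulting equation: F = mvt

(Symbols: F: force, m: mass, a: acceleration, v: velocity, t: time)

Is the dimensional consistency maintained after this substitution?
No

[a] = [L T^-2] and [v·t] = [L]. These differ, so the substitution replaces a quantity by one of different dimensions and the result F = mvt has LHS [L M T^-2] vs RHS [L M] — inconsistent.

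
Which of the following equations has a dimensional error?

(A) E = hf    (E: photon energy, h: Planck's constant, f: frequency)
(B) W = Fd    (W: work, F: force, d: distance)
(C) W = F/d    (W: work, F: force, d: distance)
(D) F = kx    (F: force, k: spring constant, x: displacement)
(C) W = F/d

The equation (C) W = F/d is dimensionally incorrect.

LHS (W): [L^2 M T^-2]
RHS (F/d): [M T^-2] ✗

The dimensions do not match. The other three equations balance.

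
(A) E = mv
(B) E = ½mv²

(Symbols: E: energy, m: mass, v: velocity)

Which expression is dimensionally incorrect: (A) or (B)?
(A)

(A) E = mv: LHS [L^2 M T^-2], RHS [L M T^-1] ✗
(B) E = ½mv²: LHS [L^2 M T^-2], RHS [L^2 M T^-2] ✓

Expression (A) E = mv is dimensionally incorrect.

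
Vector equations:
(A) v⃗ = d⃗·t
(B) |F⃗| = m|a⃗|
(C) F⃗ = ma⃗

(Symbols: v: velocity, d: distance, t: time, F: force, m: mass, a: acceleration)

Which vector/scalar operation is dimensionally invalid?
(A) v⃗ = d⃗·t

(A) v⃗ = d⃗·t: LHS [L T^-1], RHS [L T] ✗ — velocity is displacement per time; should be d⃗/t
(B) |F⃗| = m|a⃗|: LHS [L M T^-2], RHS [L M T^-2] ✓ — magnitudes of vectors are scalars
(C) F⃗ = ma⃗: LHS [L M T^-2], RHS [L M T^-2] ✓ — Force and acceleration are vectors, mass is a scalar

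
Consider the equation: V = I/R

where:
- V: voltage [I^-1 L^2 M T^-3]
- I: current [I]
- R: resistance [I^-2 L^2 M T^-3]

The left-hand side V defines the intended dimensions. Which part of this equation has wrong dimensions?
The right-hand side term I/R

V has dimensions [I^-1 L^2 M T^-3], but I/R has dimensions [I^3 L^-2 M^-1 T^3], so the term I/R is dimensionally wrong for V.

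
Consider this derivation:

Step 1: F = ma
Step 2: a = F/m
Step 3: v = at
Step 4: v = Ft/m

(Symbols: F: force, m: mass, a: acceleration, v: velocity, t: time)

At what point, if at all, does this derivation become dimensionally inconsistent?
No step introduces an error — all steps are dimensionally consistent.

Step 1: F = ma → LHS [L M T^-2], RHS [L M T^-2] ✓
Step 2: a = F/m → LHS [L T^-2], RHS [L T^-2] ✓
Step 3: v = at → LHS [L T^-1], RHS [L T^-1] ✓
Step 4: v = Ft/m → LHS [L T^-1], RHS [L T^-1] ✓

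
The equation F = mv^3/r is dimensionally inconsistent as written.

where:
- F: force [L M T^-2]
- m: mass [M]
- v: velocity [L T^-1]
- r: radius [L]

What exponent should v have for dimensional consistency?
The exponent of v should be 2: F = mv^2/r

The LHS F has dimensions [L M T^-2]; v has dimensions [L T^-1].
As written, the RHS mv^3/r (exponent 3 on v) has dimensions [L^2 M T^-3], which does not match.
With exponent 2, the RHS mv^2/r has dimensions [L M T^-2], matching the LHS.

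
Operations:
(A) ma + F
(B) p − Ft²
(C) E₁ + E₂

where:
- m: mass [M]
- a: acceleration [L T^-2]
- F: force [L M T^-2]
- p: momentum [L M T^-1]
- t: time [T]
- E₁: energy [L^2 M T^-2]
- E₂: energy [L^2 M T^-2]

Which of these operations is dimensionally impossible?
(B) p − Ft²

(A) ma + F: ma [L M T^-2] and F [L M T^-2] — same dimensions ✓
(B) p − Ft²: p [L M T^-1] and Ft² [L M] — different dimensions cannot be added/subtracted ✗
(C) E₁ + E₂: E₁ [L^2 M T^-2] and E₂ [L^2 M T^-2] — same dimensions ✓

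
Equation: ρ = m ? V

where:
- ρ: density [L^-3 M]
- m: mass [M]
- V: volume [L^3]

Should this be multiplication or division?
division (÷): ρ = m ÷ V

ρ [L^-3 M]; m [M]; V [L^3].
m × V → [L^3 M] ✗
m ÷ V → [L^-3 M] ✓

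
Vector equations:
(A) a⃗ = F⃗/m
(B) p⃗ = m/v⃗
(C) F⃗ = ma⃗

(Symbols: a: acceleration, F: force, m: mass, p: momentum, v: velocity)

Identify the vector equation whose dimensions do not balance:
(B) p⃗ = m/v⃗

(A) a⃗ = F⃗/m: LHS [L T^-2], RHS [L T^-2] ✓ — force (vector) divided by mass (scalar)
(B) p⃗ = m/v⃗: LHS [L M T^-1], RHS [L^-1 M T] ✗ — momentum is mass times velocity; should be mv⃗ (and division by a vector is undefined)
(C) F⃗ = ma⃗: LHS [L M T^-2], RHS [L M T^-2] ✓ — Force and acceleration are vectors, mass is a scalar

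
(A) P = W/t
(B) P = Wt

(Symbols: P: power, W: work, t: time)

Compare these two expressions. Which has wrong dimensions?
(B)

(A) P = W/t: LHS [L^2 M T^-3], RHS [L^2 M T^-3] ✓
(B) P = Wt: LHS [L^2 M T^-3], RHS [L^2 M T^-1] ✗

Expression (B) P = Wt is dimensionally incorrect.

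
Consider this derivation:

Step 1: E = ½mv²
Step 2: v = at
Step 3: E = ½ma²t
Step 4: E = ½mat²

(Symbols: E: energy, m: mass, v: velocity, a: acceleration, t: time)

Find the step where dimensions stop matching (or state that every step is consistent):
Step 3

Step 1: E = ½mv² → LHS [L^2 M T^-2], RHS [L^2 M T^-2] ✓
Step 2: v = at → LHS [L T^-1], RHS [L T^-1] ✓
Step 3: E = ½ma²t → LHS [L^2 M T^-2], RHS [L^2 M T^-3] ✗

The first dimensional inconsistency appears in step 3: E = ½ma²t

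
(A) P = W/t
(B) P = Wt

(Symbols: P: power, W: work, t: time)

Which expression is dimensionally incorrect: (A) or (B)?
(B)

(A) P = W/t: LHS [L^2 M T^-3], RHS [L^2 M T^-3] ✓
(B) P = Wt: LHS [L^2 M T^-3], RHS [L^2 M T^-1] ✗

Expression (B) P = Wt is dimensionally incorrect.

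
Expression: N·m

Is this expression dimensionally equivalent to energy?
Yes

The expression N·m has dimensions [L^2 M T^-2], which is exactly energy [L^2 M T^-2].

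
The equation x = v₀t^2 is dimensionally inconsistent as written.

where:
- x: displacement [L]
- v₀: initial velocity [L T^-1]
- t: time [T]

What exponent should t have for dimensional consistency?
The exponent of t should be 1: x = v₀t

The LHS x has dimensions [L]; t has dimensions [T].
As written, the RHS v₀t^2 (exponent 2 on t) has dimensions [L T], which does not match.
With exponent 1, the RHS v₀t has dimensions [L], matching the LHS.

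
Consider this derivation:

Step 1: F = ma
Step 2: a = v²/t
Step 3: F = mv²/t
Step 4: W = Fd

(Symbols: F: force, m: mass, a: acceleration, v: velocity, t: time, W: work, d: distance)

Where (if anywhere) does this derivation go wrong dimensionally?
Step 2

Step 1: F = ma → LHS [L M T^-2], RHS [L M T^-2] ✓
Step 2: a = v²/t → LHS [L T^-2], RHS [L^2 T^-3] ✗

The first dimensional inconsistency appears in step 2: a = v²/t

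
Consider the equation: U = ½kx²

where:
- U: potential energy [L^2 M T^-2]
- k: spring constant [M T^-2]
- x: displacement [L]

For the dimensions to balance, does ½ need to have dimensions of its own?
No

U has dimensions [L^2 M T^-2] and kx² already has dimensions [L^2 M T^-2], so the equation balances without ½ contributing any dimensions. ½ is a pure (dimensionless) number; changing or removing it would not affect dimensional consistency.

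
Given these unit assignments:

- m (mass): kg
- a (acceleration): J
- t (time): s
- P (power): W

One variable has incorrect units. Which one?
a

The variable a (acceleration) should have units m/s², not J.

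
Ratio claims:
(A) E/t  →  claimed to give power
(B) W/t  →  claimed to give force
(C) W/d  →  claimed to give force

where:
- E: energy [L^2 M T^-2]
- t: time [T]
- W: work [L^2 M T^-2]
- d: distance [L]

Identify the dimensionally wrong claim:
(B) W/t does not give force

(A) E/t: [L^2 M T^-3] = power [L^2 M T^-3] ✓
(B) W/t: [L^2 M T^-3] ≠ force [L M T^-2] ✗
(C) W/d: [L M T^-2] = force [L M T^-2] ✓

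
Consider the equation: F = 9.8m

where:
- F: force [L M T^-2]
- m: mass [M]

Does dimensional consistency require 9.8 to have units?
Yes

F has dimensions [L M T^-2], while m alone has dimensions [M]. For the equation to balance, the factor 9.8 must carry dimensions [L T^-2] — it is a dimensional constant (a numerical value of a physical quantity with its units suppressed), not a pure number.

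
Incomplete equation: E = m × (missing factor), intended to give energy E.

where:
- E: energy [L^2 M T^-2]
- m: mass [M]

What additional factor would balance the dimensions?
v² (velocity squared), dimensions [L^2 T^-2]

E has dimensions [L^2 M T^-2] and m has dimensions [M].
The missing factor must have dimensions [L^2 M T^-2] / [M] = [L^2 T^-2], i.e. velocity squared (v²).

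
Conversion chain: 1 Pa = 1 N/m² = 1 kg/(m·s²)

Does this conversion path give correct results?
The chain is correct (no errors).

Correct: Pascal is Newton per square meter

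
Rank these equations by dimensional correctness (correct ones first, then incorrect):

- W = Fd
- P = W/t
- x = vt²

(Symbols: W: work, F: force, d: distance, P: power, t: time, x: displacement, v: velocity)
Dimensionally correct: W = Fd, P = W/t
Dimensionally incorrect: x = vt²
Ordered (correct first, then incorrect): W = Fd, P = W/t, x = vt²

- W = Fd: LHS [L^2 M T^-2], RHS [L^2 M T^-2] → correct ✓
- P = W/t: LHS [L^2 M T^-3], RHS [L^2 M T^-3] → correct ✓
- x = vt²: LHS [L], RHS [L T] → incorrect ✗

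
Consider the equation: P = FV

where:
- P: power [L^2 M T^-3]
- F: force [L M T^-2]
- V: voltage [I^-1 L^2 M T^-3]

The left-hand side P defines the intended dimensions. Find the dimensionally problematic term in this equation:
The right-hand side term FV

P has dimensions [L^2 M T^-3], but FV has dimensions [I^-1 L^3 M^2 T^-5], so the term FV is dimensionally wrong for P.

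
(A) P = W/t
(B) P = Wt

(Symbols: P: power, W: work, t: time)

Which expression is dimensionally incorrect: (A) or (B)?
(B)

(A) P = W/t: LHS [L^2 M T^-3], RHS [L^2 M T^-3] ✓
(B) P = Wt: LHS [L^2 M T^-3], RHS [L^2 M T^-1] ✗

Expression (B) P = Wt is dimensionally incorrect.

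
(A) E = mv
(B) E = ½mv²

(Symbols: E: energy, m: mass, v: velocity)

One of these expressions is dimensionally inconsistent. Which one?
(A)

(A) E = mv: LHS [L^2 M T^-2], RHS [L M T^-1] ✗
(B) E = ½mv²: LHS [L^2 M T^-2], RHS [L^2 M T^-2] ✓

Expression (A) E = mv is dimensionally incorrect.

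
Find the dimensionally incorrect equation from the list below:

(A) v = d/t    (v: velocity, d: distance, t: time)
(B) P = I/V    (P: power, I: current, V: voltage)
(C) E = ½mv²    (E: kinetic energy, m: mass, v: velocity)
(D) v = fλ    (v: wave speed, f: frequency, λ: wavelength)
(B) P = I/V

The equation (B) P = I/V is dimensionally incorrect.

LHS (P): [L^2 M T^-3]
RHS (I/V): [I^2 L^-2 M^-1 T^3] ✗

The dimensions do not match. The other three equations balance.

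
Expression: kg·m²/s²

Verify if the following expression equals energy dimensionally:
Yes

The expression kg·m²/s² has dimensions [L^2 M T^-2], which is exactly energy [L^2 M T^-2].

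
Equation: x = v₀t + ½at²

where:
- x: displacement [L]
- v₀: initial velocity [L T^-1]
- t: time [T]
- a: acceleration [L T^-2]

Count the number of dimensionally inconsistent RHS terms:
0

LHS x: [L]
- v₀t: [L] ✓
- ½at²: [L] ✓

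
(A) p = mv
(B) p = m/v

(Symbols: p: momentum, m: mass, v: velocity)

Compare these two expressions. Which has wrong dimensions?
(B)

(A) p = mv: LHS [L M T^-1], RHS [L M T^-1] ✓
(B) p = m/v: LHS [L M T^-1], RHS [L^-1 M T] ✗

Expression (B) p = m/v is dimensionally incorrect.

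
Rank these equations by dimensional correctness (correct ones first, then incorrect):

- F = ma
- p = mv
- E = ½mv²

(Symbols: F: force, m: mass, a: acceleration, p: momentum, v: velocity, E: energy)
Dimensionally correct: F = ma, p = mv, E = ½mv²
Dimensionally incorrect: none
Ordered (correct first, then incorrect): F = ma, p = mv, E = ½mv²

- F = ma: LHS [L M T^-2], RHS [L M T^-2] → correct ✓
- p = mv: LHS [L M T^-1], RHS [L M T^-1] → correct ✓
- E = ½mv²: LHS [L^2 M T^-2], RHS [L^2 M T^-2] → correct ✓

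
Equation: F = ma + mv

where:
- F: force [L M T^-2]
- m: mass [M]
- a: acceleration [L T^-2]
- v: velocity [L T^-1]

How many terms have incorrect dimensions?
1

LHS F: [L M T^-2]
- ma: [L M T^-2] ✓
- mv: [L M T^-1] ✗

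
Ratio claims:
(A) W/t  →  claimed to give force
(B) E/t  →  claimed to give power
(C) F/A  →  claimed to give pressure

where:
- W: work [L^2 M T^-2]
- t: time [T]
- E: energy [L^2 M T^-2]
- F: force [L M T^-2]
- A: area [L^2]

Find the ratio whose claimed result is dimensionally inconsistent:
(A) W/t does not give force

(A) W/t: [L^2 M T^-3] ≠ force [L M T^-2] ✗
(B) E/t: [L^2 M T^-3] = power [L^2 M T^-3] ✓
(C) F/A: [L^-1 M T^-2] = pressure [L^-1 M T^-2] ✓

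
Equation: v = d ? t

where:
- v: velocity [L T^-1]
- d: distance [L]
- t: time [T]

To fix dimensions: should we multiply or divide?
division (÷): v = d ÷ t

v [L T^-1]; d [L]; t [T].
d × t → [L T] ✗
d ÷ t → [L T^-1] ✓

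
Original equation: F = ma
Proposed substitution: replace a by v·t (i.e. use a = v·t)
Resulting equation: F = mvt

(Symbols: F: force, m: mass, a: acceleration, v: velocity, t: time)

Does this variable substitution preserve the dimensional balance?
No

[a] = [L T^-2] and [v·t] = [L]. These differ, so the substitution replaces a quantity by one of different dimensions and the result F = mvt has LHS [L M T^-2] vs RHS [L M] — inconsistent.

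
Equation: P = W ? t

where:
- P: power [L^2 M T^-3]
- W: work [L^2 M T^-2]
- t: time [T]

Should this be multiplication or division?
division (÷): P = W ÷ t

P [L^2 M T^-3]; W [L^2 M T^-2]; t [T].
W × t → [L^2 M T^-1] ✗
W ÷ t → [L^2 M T^-3] ✓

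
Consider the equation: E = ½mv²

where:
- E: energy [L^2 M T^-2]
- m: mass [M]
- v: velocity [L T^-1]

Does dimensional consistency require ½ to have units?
No

E has dimensions [L^2 M T^-2] and mv² already has dimensions [L^2 M T^-2], so the equation balances without ½ contributing any dimensions. ½ is a pure (dimensionless) number; changing or removing it would not affect dimensional consistency.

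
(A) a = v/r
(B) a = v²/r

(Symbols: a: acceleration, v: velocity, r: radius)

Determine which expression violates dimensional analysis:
(A)

(A) a = v/r: LHS [L T^-2], RHS [T^-1] ✗
(B) a = v²/r: LHS [L T^-2], RHS [L T^-2] ✓

Expression (A) a = v/r is dimensionally incorrect.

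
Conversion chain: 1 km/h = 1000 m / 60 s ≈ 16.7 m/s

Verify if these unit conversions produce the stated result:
The chain is incorrect (it contains an error).

Incorrect: 1 h = 3600 s, not 60 s (1 km/h ≈ 0.278 m/s)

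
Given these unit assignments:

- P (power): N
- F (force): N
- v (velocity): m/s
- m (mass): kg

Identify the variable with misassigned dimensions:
P

The variable P (power) should have units W, not N.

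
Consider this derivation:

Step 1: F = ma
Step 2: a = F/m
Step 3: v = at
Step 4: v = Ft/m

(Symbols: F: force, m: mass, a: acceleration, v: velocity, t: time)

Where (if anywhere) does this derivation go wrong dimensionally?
No step introduces an error — all steps are dimensionally consistent.

Step 1: F = ma → LHS [L M T^-2], RHS [L M T^-2] ✓
Step 2: a = F/m → LHS [L T^-2], RHS [L T^-2] ✓
Step 3: v = at → LHS [L T^-1], RHS [L T^-1] ✓
Step 4: v = Ft/m → LHS [L T^-1], RHS [L T^-1] ✓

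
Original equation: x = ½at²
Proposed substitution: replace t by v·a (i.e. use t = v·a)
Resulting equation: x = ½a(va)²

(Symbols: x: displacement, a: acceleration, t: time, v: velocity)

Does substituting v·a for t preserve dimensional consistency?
No

[t] = [T] and [v·a] = [L^2 T^-3]. These differ, so the substitution replaces a quantity by one of different dimensions and the result x = ½a(va)² has LHS [L] vs RHS [L^5 T^-8] — inconsistent.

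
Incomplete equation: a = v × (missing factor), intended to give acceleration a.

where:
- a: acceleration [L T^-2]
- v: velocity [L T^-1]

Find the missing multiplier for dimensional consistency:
1/t (inverse time), dimensions [T^-1]

a has dimensions [L T^-2] and v has dimensions [L T^-1].
The missing factor must have dimensions [L T^-2] / [L T^-1] = [T^-1], i.e. inverse time (1/t).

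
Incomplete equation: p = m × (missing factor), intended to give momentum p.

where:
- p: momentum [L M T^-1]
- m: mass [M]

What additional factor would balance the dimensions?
v (velocity), dimensions [L T^-1]

p has dimensions [L M T^-1] and m has dimensions [M].
The missing factor must have dimensions [L M T^-1] / [M] = [L T^-1], i.e. velocity (v).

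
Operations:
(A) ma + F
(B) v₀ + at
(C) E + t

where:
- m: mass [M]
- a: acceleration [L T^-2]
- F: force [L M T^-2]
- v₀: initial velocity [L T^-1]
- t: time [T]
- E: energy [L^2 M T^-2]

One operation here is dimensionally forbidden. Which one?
(C) E + t

(A) ma + F: ma [L M T^-2] and F [L M T^-2] — same dimensions ✓
(B) v₀ + at: v₀ [L T^-1] and at [L T^-1] — same dimensions ✓
(C) E + t: E [L^2 M T^-2] and t [T] — different dimensions cannot be added/subtracted ✗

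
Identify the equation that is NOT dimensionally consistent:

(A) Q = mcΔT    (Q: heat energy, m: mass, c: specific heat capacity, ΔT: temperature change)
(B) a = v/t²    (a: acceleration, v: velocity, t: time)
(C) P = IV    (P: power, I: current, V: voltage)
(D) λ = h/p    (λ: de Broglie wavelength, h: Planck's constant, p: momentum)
(B) a = v/t²

The equation (B) a = v/t² is dimensionally incorrect.

LHS (a): [L T^-2]
RHS (v/t²): [L T^-3] ✗

The dimensions do not match. The other three equations balance.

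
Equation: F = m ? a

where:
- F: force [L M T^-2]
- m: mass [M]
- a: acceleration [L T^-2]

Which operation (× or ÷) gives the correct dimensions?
multiplication (×): F = m × a

F [L M T^-2]; m [M]; a [L T^-2].
m × a → [L M T^-2] ✓
m ÷ a → [L^-1 M T^2] ✗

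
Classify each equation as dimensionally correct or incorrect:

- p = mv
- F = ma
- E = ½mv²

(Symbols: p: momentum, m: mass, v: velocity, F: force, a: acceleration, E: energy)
Dimensionally correct: p = mv, F = ma, E = ½mv²
Dimensionally incorrect: none
Ordered (correct first, then incorrect): p = mv, F = ma, E = ½mv²

- p = mv: LHS [L M T^-1], RHS [L M T^-1] → correct ✓
- F = ma: LHS [L M T^-2], RHS [L M T^-2] → correct ✓
- E = ½mv²: LHS [L^2 M T^-2], RHS [L^2 M T^-2] → correct ✓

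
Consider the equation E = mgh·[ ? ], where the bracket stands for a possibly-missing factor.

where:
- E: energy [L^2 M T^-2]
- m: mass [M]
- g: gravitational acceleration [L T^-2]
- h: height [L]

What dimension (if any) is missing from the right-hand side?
Nothing is missing — the bracketed factor must be dimensionless.

E has dimensions [L^2 M T^-2] and mgh already has dimensions [L^2 M T^-2], so E = mgh is dimensionally complete.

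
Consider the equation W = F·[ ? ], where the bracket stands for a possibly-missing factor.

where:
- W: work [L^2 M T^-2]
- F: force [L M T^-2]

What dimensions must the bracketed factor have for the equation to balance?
[L] — length (e.g. a distance d)

W has dimensions [L^2 M T^-2]; F has dimensions [L M T^-2].
The bracketed factor must supply [L^2 M T^-2] / [L M T^-2] = [L].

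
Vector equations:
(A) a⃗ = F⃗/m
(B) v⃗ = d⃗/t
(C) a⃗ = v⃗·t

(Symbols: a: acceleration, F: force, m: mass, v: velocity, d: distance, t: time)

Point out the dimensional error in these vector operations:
(C) a⃗ = v⃗·t

(A) a⃗ = F⃗/m: LHS [L T^-2], RHS [L T^-2] ✓ — force (vector) divided by mass (scalar)
(B) v⃗ = d⃗/t: LHS [L T^-1], RHS [L T^-1] ✓ — displacement (vector) divided by time (scalar)
(C) a⃗ = v⃗·t: LHS [L T^-2], RHS [L] ✗ — acceleration is velocity per time; should be v⃗/t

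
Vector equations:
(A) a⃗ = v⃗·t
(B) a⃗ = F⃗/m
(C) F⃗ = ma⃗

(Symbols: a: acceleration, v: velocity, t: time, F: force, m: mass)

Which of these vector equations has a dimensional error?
(A) a⃗ = v⃗·t

(A) a⃗ = v⃗·t: LHS [L T^-2], RHS [L] ✗ — acceleration is velocity per time; should be v⃗/t
(B) a⃗ = F⃗/m: LHS [L T^-2], RHS [L T^-2] ✓ — force (vector) divided by mass (scalar)
(C) F⃗ = ma⃗: LHS [L M T^-2], RHS [L M T^-2] ✓ — Force and acceleration are vectors, mass is a scalar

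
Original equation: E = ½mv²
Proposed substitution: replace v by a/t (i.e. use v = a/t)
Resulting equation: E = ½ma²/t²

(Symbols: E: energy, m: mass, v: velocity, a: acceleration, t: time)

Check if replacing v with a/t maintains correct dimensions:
No

[v] = [L T^-1] and [a/t] = [L T^-3]. These differ, so the substitution replaces a quantity by one of different dimensions and the result E = ½ma²/t² has LHS [L^2 M T^-2] vs RHS [L^2 M T^-6] — inconsistent.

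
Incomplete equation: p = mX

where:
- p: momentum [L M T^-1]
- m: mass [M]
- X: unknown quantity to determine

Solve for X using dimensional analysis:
X = v (velocity), dimensions [L T^-1]

p has dimensions [L M T^-1]; the rest of the RHS (m) has dimensions [M].
So X must have dimensions [L T^-1] — X = v (velocity).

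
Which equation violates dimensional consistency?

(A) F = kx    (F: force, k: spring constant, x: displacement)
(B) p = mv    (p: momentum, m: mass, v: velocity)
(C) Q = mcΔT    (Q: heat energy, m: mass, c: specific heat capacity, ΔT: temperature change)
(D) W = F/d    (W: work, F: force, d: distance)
(D) W = F/d

The equation (D) W = F/d is dimensionally incorrect.

LHS (W): [L^2 M T^-2]
RHS (F/d): [M T^-2] ✗

The dimensions do not match. The other three equations balance.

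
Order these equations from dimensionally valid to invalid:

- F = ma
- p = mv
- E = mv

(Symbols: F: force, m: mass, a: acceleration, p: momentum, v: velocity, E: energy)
Dimensionally correct: F = ma, p = mv
Dimensionally incorrect: E = mv
Ordered (correct first, then incorrect): F = ma, p = mv, E = mv

- F = ma: LHS [L M T^-2], RHS [L M T^-2] → correct ✓
- p = mv: LHS [L M T^-1], RHS [L M T^-1] → correct ✓
- E = mv: LHS [L^2 M T^-2], RHS [L M T^-1] → incorrect ✗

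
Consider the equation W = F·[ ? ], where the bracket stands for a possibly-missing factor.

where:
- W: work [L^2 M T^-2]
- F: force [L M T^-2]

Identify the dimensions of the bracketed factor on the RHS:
[L] — length (e.g. a distance d)

W has dimensions [L^2 M T^-2]; F has dimensions [L M T^-2].
The bracketed factor must supply [L^2 M T^-2] / [L M T^-2] = [L].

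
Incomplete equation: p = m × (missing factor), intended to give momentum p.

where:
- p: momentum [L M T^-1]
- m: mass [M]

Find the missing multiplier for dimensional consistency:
v (velocity), dimensions [L T^-1]

p has dimensions [L M T^-1] and m has dimensions [M].
The missing factor must have dimensions [L M T^-1] / [M] = [L T^-1], i.e. velocity (v).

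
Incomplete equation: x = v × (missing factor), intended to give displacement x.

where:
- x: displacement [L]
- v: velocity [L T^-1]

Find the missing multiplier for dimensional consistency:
t (time), dimensions [T]

x has dimensions [L] and v has dimensions [L T^-1].
The missing factor must have dimensions [L] / [L T^-1] = [T], i.e. time (t).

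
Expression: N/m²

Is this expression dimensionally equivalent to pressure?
Yes

The expression N/m² has dimensions [L^-1 M T^-2], which is exactly pressure [L^-1 M T^-2].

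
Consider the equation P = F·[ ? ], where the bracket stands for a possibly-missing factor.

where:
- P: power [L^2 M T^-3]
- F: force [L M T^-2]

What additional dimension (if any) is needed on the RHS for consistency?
[L T^-1] — velocity (e.g. v)

P has dimensions [L^2 M T^-3]; F has dimensions [L M T^-2].
The bracketed factor must supply [L^2 M T^-3] / [L M T^-2] = [L T^-1].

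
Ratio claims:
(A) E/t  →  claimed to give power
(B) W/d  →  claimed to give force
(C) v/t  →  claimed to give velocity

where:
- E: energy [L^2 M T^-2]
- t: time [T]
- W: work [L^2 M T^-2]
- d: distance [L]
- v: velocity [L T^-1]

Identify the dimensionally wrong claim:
(C) v/t does not give velocity

(A) E/t: [L^2 M T^-3] = power [L^2 M T^-3] ✓
(B) W/d: [L M T^-2] = force [L M T^-2] ✓
(C) v/t: [L T^-2] ≠ velocity [L T^-1] ✗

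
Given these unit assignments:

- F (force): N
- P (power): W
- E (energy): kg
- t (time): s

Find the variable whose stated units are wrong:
E

The variable E (energy) should have units J, not kg.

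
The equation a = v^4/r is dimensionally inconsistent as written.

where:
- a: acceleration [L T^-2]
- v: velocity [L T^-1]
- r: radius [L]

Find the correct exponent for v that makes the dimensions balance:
The exponent of v should be 2: a = v^2/r

The LHS a has dimensions [L T^-2]; v has dimensions [L T^-1].
As written, the RHS v^4/r (exponent 4 on v) has dimensions [L^3 T^-4], which does not match.
With exponent 2, the RHS v^2/r has dimensions [L T^-2], matching the LHS.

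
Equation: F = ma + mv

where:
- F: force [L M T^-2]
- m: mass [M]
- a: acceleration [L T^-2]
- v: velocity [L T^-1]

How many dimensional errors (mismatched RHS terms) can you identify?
1

LHS F: [L M T^-2]
- ma: [L M T^-2] ✓
- mv: [L M T^-1] ✗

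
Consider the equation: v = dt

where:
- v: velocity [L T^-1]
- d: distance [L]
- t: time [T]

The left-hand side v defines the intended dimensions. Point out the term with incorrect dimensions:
The right-hand side term dt

v has dimensions [L T^-1], but dt has dimensions [L T], so the term dt is dimensionally wrong for v.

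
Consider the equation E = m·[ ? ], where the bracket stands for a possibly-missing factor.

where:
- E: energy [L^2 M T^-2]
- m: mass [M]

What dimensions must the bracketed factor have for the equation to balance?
[L^2 T^-2] — velocity squared (e.g. v²)

E has dimensions [L^2 M T^-2]; m has dimensions [M].
The bracketed factor must supply [L^2 M T^-2] / [M] = [L^2 T^-2].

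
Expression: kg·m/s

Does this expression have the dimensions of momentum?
Yes

The expression kg·m/s has dimensions [L M T^-1], which is exactly momentum [L M T^-1].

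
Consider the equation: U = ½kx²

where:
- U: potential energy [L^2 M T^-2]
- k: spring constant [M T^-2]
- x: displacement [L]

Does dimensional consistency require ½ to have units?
No

U has dimensions [L^2 M T^-2] and kx² already has dimensions [L^2 M T^-2], so the equation balances without ½ contributing any dimensions. ½ is a pure (dimensionless) number; changing or removing it would not affect dimensional consistency.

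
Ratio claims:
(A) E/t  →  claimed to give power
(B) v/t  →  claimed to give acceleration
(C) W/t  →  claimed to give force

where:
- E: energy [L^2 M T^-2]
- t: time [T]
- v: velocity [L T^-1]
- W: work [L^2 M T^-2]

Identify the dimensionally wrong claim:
(C) W/t does not give force

(A) E/t: [L^2 M T^-3] = power [L^2 M T^-3] ✓
(B) v/t: [L T^-2] = acceleration [L T^-2] ✓
(C) W/t: [L^2 M T^-3] ≠ force [L M T^-2] ✗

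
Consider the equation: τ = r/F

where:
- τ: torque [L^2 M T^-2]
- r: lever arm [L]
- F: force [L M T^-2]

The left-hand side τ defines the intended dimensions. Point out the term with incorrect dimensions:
The right-hand side term r/F

τ has dimensions [L^2 M T^-2], but r/F has dimensions [M^-1 T^2], so the term r/F is dimensionally wrong for τ.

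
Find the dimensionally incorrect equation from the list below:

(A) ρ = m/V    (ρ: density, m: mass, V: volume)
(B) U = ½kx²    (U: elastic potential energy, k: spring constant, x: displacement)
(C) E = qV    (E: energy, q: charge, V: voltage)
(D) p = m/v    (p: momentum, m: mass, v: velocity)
(D) p = m/v

The equation (D) p = m/v is dimensionally incorrect.

LHS (p): [L M T^-1]
RHS (m/v): [L^-1 M T] ✗

The dimensions do not match. The other three equations balance.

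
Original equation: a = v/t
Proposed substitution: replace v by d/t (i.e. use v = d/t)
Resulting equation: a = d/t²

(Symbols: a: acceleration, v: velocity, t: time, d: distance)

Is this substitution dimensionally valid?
Yes

[v] = [L T^-1] and [d/t] = [L T^-1]. These match, so the substitution replaces a quantity by one of the same dimensions and the result a = d/t² has LHS [L T^-2] vs RHS [L T^-2] — still consistent.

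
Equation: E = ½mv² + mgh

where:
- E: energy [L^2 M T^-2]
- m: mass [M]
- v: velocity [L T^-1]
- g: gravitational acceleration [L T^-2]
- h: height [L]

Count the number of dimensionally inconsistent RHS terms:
0

LHS E: [L^2 M T^-2]
- ½mv²: [L^2 M T^-2] ✓
- mgh: [L^2 M T^-2] ✓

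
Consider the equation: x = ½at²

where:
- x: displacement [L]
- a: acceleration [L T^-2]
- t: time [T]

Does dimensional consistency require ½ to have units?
No

x has dimensions [L] and at² already has dimensions [L], so the equation balances without ½ contributing any dimensions. ½ is a pure (dimensionless) number; changing or removing it would not affect dimensional consistency.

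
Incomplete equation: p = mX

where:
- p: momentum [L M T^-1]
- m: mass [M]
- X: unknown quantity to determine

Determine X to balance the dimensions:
X = v (velocity), dimensions [L T^-1]

p has dimensions [L M T^-1]; the rest of the RHS (m) has dimensions [M].
So X must have dimensions [L T^-1] — X = v (velocity).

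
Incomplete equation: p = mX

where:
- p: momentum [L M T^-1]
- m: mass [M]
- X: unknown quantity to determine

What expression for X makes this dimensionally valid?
X = v (velocity), dimensions [L T^-1]

p has dimensions [L M T^-1]; the rest of the RHS (m) has dimensions [M].
So X must have dimensions [L T^-1] — X = v (velocity).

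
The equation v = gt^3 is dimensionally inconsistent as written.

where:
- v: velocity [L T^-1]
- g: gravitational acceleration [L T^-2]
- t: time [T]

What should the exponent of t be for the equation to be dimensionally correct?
The exponent of t should be 1: v = gt

The LHS v has dimensions [L T^-1]; t has dimensions [T].
As written, the RHS gt^3 (exponent 3 on t) has dimensions [L T], which does not match.
With exponent 1, the RHS gt has dimensions [L T^-1], matching the LHS.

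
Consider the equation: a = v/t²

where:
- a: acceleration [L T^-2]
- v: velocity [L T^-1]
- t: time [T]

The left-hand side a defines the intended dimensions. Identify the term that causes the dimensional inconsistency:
The right-hand side term v/t²

a has dimensions [L T^-2], but v/t² has dimensions [L T^-3], so the term v/t² is dimensionally wrong for a.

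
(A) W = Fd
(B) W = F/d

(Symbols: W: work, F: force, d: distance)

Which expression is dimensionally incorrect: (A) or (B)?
(B)

(A) W = Fd: LHS [L^2 M T^-2], RHS [L^2 M T^-2] ✓
(B) W = F/d: LHS [L^2 M T^-2], RHS [M T^-2] ✗

Expression (B) W = F/d is dimensionally incorrect.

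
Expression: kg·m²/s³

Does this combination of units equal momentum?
No

The expression kg·m²/s³ has dimensions [L^2 M T^-3], but momentum has dimensions [L M T^-1].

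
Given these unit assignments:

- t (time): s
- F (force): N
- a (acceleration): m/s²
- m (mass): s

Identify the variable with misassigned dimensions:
m

The variable m (mass) should have units kg, not s.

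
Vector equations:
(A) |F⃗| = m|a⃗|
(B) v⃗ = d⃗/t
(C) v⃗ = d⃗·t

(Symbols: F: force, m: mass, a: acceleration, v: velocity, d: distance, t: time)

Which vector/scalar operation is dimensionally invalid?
(C) v⃗ = d⃗·t

(A) |F⃗| = m|a⃗|: LHS [L M T^-2], RHS [L M T^-2] ✓ — magnitudes of vectors are scalars
(B) v⃗ = d⃗/t: LHS [L T^-1], RHS [L T^-1] ✓ — displacement (vector) divided by time (scalar)
(C) v⃗ = d⃗·t: LHS [L T^-1], RHS [L T] ✗ — velocity is displacement per time; should be d⃗/t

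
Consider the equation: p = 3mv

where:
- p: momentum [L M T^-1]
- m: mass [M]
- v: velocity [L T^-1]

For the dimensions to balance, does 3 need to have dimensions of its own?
No

p has dimensions [L M T^-1] and mv already has dimensions [L M T^-1], so the equation balances without 3 contributing any dimensions. 3 is a pure (dimensionless) number; changing or removing it would not affect dimensional consistency.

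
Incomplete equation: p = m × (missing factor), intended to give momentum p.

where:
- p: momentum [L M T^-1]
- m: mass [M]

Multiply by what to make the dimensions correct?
v (velocity), dimensions [L T^-1]

p has dimensions [L M T^-1] and m has dimensions [M].
The missing factor must have dimensions [L M T^-1] / [M] = [L T^-1], i.e. velocity (v).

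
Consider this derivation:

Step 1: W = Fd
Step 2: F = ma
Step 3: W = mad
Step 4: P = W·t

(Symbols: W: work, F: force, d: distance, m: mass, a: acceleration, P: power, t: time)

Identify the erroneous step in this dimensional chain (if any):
Step 4

Step 1: W = Fd → LHS [L^2 M T^-2], RHS [L^2 M T^-2] ✓
Step 2: F = ma → LHS [L M T^-2], RHS [L M T^-2] ✓
Step 3: W = mad → LHS [L^2 M T^-2], RHS [L^2 M T^-2] ✓
Step 4: P = W·t → LHS [L^2 M T^-3], RHS [L^2 M T^-1] ✗

The first dimensional inconsistency appears in step 4: P = W·t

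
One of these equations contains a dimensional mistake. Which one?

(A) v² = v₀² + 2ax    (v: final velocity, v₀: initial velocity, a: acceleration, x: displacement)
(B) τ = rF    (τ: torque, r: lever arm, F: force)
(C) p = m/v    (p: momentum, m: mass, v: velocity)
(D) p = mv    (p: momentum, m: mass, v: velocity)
(C) p = m/v

The equation (C) p = m/v is dimensionally incorrect.

LHS (p): [L M T^-1]
RHS (m/v): [L^-1 M T] ✗

The dimensions do not match. The other three equations balance.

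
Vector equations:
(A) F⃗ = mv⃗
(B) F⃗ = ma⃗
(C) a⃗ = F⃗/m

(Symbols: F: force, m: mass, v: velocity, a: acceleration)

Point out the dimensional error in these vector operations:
(A) F⃗ = mv⃗

(A) F⃗ = mv⃗: LHS [L M T^-2], RHS [L M T^-1] ✗ — mass times velocity is momentum, not force; should be ma⃗
(B) F⃗ = ma⃗: LHS [L M T^-2], RHS [L M T^-2] ✓ — Force and acceleration are vectors, mass is a scalar
(C) a⃗ = F⃗/m: LHS [L T^-2], RHS [L T^-2] ✓ — force (vector) divided by mass (scalar)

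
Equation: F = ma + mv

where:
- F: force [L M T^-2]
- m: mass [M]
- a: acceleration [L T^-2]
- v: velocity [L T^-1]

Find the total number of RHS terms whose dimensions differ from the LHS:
1

LHS F: [L M T^-2]
- ma: [L M T^-2] ✓
- mv: [L M T^-1] ✗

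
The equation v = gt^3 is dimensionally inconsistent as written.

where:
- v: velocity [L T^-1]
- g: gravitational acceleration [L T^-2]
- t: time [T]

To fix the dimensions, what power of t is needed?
The exponent of t should be 1: v = gt

The LHS v has dimensions [L T^-1]; t has dimensions [T].
As written, the RHS gt^3 (exponent 3 on t) has dimensions [L T], which does not match.
With exponent 1, the RHS gt has dimensions [L T^-1], matching the LHS.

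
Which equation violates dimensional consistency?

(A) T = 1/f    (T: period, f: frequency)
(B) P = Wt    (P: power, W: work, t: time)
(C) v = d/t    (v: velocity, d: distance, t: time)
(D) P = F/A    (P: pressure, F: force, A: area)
(B) P = Wt

The equation (B) P = Wt is dimensionally incorrect.

LHS (P): [L^2 M T^-3]
RHS (Wt): [L^2 M T^-1] ✗

The dimensions do not match. The other three equations balance.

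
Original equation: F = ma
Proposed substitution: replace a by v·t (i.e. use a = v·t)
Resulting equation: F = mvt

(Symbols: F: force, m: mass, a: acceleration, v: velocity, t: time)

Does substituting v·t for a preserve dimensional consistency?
No

[a] = [L T^-2] and [v·t] = [L]. These differ, so the substitution replaces a quantity by one of different dimensions and the result F = mvt has LHS [L M T^-2] vs RHS [L M] — inconsistent.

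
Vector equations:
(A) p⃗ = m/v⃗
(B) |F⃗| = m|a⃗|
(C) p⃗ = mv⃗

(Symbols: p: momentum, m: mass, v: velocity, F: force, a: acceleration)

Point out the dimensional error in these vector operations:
(A) p⃗ = m/v⃗

(A) p⃗ = m/v⃗: LHS [L M T^-1], RHS [L^-1 M T] ✗ — momentum is mass times velocity; should be mv⃗ (and division by a vector is undefined)
(B) |F⃗| = m|a⃗|: LHS [L M T^-2], RHS [L M T^-2] ✓ — magnitudes of vectors are scalars
(C) p⃗ = mv⃗: LHS [L M T^-1], RHS [L M T^-1] ✓ — mass (scalar) times velocity (vector)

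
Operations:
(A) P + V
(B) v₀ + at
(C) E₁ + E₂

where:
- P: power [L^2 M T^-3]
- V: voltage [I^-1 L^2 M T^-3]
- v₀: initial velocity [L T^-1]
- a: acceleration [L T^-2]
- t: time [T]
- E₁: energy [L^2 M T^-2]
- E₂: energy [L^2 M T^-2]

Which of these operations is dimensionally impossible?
(A) P + V

(A) P + V: P [L^2 M T^-3] and V [I^-1 L^2 M T^-3] — different dimensions cannot be added/subtracted ✗
(B) v₀ + at: v₀ [L T^-1] and at [L T^-1] — same dimensions ✓
(C) E₁ + E₂: E₁ [L^2 M T^-2] and E₂ [L^2 M T^-2] — same dimensions ✓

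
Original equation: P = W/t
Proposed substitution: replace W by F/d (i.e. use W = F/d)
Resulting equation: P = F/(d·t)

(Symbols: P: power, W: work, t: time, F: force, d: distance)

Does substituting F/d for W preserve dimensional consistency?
No

[W] = [L^2 M T^-2] and [F/d] = [M T^-2]. These differ, so the substitution replaces a quantity by one of different dimensions and the result P = F/(d·t) has LHS [L^2 M T^-3] vs RHS [M T^-3] — inconsistent.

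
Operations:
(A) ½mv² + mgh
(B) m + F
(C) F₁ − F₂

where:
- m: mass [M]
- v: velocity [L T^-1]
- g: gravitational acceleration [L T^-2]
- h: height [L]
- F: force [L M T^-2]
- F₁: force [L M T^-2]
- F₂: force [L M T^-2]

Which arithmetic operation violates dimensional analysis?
(B) m + F

(A) ½mv² + mgh: ½mv² [L^2 M T^-2] and mgh [L^2 M T^-2] — same dimensions ✓
(B) m + F: m [M] and F [L M T^-2] — different dimensions cannot be added/subtracted ✗
(C) F₁ − F₂: F₁ [L M T^-2] and F₂ [L M T^-2] — same dimensions ✓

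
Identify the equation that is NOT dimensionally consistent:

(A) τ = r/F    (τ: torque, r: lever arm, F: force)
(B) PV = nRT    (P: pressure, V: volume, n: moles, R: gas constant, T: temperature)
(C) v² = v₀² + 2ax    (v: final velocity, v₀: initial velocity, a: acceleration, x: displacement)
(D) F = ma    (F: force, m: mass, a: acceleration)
(A) τ = r/F

The equation (A) τ = r/F is dimensionally incorrect.

LHS (τ): [L^2 M T^-2]
RHS (r/F): [M^-1 T^2] ✗

The dimensions do not match. The other three equations balance.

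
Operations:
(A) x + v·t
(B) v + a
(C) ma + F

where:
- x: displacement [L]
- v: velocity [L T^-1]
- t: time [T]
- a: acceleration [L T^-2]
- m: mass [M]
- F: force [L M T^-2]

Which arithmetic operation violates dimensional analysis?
(B) v + a

(A) x + v·t: x [L] and v·t [L] — same dimensions ✓
(B) v + a: v [L T^-1] and a [L T^-2] — different dimensions cannot be added/subtracted ✗
(C) ma + F: ma [L M T^-2] and F [L M T^-2] — same dimensions ✓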